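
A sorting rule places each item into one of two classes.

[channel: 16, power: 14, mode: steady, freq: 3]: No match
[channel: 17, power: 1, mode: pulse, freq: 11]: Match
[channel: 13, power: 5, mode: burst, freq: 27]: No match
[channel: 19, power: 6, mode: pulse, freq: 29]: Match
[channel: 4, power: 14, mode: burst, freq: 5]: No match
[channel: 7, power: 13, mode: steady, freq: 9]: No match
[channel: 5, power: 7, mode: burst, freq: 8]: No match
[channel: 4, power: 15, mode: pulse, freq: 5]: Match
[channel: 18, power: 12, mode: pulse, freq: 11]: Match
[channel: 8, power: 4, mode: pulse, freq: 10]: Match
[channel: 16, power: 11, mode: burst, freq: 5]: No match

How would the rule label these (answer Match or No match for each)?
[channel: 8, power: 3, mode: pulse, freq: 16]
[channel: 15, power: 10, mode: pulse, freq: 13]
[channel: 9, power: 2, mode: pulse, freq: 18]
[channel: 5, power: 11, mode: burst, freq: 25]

Match, Match, Match, No match

One predicate separates the groups cleanly: mode is pulse.
[channel: 8, power: 3, mode: pulse, freq: 16]: mode is pulse — checks out, so Match.
[channel: 15, power: 10, mode: pulse, freq: 13]: mode is pulse — checks out, so Match.
[channel: 9, power: 2, mode: pulse, freq: 18]: mode is pulse — checks out, so Match.
[channel: 5, power: 11, mode: burst, freq: 25]: mode is burst — does not satisfy this, so No match.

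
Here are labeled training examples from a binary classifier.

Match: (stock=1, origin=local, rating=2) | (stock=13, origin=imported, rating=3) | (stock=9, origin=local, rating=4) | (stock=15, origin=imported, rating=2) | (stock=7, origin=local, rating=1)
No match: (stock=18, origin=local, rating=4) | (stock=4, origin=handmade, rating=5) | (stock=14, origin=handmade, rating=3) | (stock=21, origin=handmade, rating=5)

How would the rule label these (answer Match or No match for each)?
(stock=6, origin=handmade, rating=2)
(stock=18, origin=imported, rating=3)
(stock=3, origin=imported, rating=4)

The simplest hypothesis consistent with all the labels is: stock is odd AND rating ≤ 4.
(stock=6, origin=handmade, rating=2): No match (stock = 6, rating = 2).
(stock=18, origin=imported, rating=3): No match (stock = 18, rating = 3).
(stock=3, origin=imported, rating=4): Match (stock = 3, rating = 4).

No match, No match, Match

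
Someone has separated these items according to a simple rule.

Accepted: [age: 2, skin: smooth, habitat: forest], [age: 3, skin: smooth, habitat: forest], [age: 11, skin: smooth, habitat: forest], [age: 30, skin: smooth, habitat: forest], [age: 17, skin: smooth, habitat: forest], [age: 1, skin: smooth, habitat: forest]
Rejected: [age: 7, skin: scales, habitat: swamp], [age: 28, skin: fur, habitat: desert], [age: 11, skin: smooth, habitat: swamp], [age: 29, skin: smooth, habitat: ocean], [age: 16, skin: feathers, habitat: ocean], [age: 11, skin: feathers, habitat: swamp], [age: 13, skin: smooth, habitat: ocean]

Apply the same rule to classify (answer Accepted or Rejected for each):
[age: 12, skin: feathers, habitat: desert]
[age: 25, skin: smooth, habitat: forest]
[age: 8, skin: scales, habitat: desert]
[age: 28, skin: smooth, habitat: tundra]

The simplest hypothesis consistent with all the labels is: habitat is forest.
[age: 12, skin: feathers, habitat: desert] → habitat is desert → Rejected.
[age: 25, skin: smooth, habitat: forest] → habitat is forest → Accepted.
[age: 8, skin: scales, habitat: desert] → habitat is desert → Rejected.
[age: 28, skin: smooth, habitat: tundra] → habitat is tundra → Rejected.

Rejected, Accepted, Rejected, Rejected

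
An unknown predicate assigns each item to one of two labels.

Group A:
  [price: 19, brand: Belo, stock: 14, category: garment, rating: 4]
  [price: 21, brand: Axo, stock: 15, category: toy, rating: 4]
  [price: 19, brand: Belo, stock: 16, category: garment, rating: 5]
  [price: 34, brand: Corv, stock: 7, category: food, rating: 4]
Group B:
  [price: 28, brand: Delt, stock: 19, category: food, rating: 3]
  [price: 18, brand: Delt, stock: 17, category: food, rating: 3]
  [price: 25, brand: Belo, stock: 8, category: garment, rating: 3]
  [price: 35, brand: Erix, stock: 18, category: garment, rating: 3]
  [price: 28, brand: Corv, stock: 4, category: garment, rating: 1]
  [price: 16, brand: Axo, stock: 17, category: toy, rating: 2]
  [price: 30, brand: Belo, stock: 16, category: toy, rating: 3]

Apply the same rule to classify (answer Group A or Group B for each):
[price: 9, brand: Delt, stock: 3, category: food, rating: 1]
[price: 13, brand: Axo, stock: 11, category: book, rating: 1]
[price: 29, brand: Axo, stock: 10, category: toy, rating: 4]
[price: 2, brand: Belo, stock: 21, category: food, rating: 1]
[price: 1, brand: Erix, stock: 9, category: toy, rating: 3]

'Group A' ⟺ rating ≥ 4.

Group B, Group B, Group A, Group B, Group B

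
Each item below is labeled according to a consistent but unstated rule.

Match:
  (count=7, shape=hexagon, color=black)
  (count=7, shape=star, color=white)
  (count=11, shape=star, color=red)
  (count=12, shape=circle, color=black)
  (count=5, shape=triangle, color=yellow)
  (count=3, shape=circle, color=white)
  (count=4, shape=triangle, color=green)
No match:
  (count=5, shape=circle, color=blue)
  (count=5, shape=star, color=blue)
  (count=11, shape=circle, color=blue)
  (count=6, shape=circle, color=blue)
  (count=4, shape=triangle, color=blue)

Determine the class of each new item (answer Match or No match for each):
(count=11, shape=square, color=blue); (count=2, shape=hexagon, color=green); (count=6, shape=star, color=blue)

The simplest hypothesis consistent with all the labels is: color is not blue.
(count=11, shape=square, color=blue): No match (color is blue).
(count=2, shape=hexagon, color=green): Match (color is green).
(count=6, shape=star, color=blue): No match (color is blue).

No match, Match, No match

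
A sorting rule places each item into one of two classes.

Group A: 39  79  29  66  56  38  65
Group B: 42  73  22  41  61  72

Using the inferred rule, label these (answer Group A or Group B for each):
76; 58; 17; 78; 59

Group A, Group A, Group B, Group A, Group A

'Group A' ⟺ digit sum ≥ 11.
Group A: 76, since digit sum 7+6 = 13. Group A: 58, since digit sum 5+8 = 13. Group B: 17, since digit sum 1+7 = 8. Group A: 78, since digit sum 7+8 = 15. Group A: 59, since digit sum 5+9 = 14.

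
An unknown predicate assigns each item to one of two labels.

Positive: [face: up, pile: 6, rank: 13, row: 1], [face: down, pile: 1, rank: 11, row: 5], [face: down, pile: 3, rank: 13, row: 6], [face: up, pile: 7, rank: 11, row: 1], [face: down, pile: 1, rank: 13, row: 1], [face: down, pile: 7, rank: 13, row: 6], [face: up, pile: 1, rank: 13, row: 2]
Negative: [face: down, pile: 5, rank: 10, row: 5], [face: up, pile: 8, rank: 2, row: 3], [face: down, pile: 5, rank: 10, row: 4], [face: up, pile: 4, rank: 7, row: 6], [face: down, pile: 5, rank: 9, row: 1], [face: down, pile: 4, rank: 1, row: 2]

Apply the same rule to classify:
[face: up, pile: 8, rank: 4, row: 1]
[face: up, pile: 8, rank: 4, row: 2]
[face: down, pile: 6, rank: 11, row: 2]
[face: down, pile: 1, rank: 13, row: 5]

Negative, Negative, Positive, Positive

The rule appears to be: rank ≥ 11.
[face: up, pile: 8, rank: 4, row: 1]: Negative (rank = 4).
[face: up, pile: 8, rank: 4, row: 2]: Negative (rank = 4).
[face: down, pile: 6, rank: 11, row: 2]: Positive (rank = 11).
[face: down, pile: 1, rank: 13, row: 5]: Positive (rank = 13).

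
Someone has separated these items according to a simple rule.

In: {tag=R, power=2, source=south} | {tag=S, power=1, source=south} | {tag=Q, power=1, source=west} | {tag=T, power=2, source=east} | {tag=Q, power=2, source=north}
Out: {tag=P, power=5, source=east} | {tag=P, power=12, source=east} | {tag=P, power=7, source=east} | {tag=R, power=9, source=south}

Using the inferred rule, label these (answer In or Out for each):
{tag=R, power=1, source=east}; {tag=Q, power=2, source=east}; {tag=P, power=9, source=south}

In, In, Out

The common property of the 'In' items is: power ≤ 2. No 'Out' item has it.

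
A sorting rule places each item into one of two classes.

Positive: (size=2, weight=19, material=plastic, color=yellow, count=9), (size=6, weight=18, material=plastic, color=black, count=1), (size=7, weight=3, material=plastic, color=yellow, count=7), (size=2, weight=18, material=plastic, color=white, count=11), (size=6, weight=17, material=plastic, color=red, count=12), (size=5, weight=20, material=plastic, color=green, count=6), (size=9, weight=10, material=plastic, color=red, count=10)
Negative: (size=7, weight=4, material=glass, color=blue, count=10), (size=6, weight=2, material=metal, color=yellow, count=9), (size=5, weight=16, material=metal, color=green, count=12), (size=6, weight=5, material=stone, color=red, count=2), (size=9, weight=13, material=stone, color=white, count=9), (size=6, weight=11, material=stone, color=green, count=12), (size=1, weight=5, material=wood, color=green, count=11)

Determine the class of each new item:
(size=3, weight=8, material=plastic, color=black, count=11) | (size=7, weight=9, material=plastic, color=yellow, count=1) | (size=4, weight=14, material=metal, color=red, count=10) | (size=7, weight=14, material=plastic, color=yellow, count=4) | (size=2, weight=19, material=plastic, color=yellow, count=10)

The simplest hypothesis consistent with all the labels is: material is plastic.
(size=3, weight=8, material=plastic, color=black, count=11): material is plastic, satisfies this → Positive. (size=7, weight=9, material=plastic, color=yellow, count=1): material is plastic, satisfies this → Positive. (size=4, weight=14, material=metal, color=red, count=10): material is metal, does not satisfy this → Negative. (size=7, weight=14, material=plastic, color=yellow, count=4): material is plastic, satisfies this → Positive. (size=2, weight=19, material=plastic, color=yellow, count=10): material is plastic, satisfies this → Positive.

Positive, Positive, Negative, Positive, Positive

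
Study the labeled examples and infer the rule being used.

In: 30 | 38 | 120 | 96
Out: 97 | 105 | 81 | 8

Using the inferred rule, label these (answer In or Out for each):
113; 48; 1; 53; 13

Out, In, Out, Out, Out

Rule: even AND at least 30. This holds for each 'In' example and fails for each 'Out' one.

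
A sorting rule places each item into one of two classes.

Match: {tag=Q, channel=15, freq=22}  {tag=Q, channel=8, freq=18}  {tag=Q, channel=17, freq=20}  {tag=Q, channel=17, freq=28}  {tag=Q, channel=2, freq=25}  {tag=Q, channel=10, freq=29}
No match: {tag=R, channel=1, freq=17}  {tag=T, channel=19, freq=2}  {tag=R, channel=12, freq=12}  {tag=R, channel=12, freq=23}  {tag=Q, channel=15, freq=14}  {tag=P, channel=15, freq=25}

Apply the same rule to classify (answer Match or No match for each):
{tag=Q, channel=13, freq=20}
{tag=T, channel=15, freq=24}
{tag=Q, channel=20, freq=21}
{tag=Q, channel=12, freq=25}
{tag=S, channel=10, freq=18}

Match, No match, Match, Match, No match

Rule: tag is Q AND freq ≥ 17. This holds for each 'Match' example and fails for each 'No match' one.
{tag=Q, channel=13, freq=20}: Match (tag is Q, freq = 20). {tag=T, channel=15, freq=24}: No match (tag is T, freq = 24). {tag=Q, channel=20, freq=21}: Match (tag is Q, freq = 21). {tag=Q, channel=12, freq=25}: Match (tag is Q, freq = 25). {tag=S, channel=10, freq=18}: No match (tag is S, freq = 18).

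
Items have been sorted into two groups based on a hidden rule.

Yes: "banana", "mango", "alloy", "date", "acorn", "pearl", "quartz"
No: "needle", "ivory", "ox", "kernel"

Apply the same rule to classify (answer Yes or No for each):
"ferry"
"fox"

A rule that fits every label: contains 'a' — true of each 'Yes' example, false of each 'No' one.
"ferry" — no 'a', hence No. "fox" — no 'a', hence No.

No, No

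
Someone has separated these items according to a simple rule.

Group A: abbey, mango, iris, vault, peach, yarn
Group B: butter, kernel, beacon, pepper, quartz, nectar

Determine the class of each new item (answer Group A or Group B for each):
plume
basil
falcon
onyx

Group A, Group A, Group B, Group A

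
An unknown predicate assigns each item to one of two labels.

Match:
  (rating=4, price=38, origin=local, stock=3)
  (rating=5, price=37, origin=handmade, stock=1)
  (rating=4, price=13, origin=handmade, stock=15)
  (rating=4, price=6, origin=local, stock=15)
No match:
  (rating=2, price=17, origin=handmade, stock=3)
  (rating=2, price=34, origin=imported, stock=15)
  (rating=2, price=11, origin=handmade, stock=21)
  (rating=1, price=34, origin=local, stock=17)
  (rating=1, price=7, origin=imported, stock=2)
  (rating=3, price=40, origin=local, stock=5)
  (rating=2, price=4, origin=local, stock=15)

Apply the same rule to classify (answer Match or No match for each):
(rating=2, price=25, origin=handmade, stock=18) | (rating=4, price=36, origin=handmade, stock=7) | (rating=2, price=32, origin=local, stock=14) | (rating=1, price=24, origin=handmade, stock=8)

No match, Match, No match, No match

Rule: rating ≥ 4. This holds for each 'Match' example and fails for each 'No match' one.
(rating=2, price=25, origin=handmade, stock=18) — rating = 2, hence No match.
(rating=4, price=36, origin=handmade, stock=7) — rating = 4, hence Match.
(rating=2, price=32, origin=local, stock=14) — rating = 2, hence No match.
(rating=1, price=24, origin=handmade, stock=8) — rating = 1, hence No match.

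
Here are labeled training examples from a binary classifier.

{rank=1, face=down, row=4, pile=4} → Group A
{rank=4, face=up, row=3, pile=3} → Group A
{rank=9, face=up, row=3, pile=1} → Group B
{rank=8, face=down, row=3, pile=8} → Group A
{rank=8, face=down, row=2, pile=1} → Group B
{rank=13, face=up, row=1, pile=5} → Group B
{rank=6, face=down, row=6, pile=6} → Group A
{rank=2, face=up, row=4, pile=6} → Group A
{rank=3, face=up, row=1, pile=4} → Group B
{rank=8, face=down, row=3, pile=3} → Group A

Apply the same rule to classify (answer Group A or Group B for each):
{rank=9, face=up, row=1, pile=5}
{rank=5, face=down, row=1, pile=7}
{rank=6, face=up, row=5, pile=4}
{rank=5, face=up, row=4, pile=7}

Group B, Group B, Group A, Group A

One predicate separates the groups cleanly: pile ≥ 3 AND row ≥ 2.
Group B: {rank=9, face=up, row=1, pile=5}, since pile = 5, row = 1. Group B: {rank=5, face=down, row=1, pile=7}, since pile = 7, row = 1. Group A: {rank=6, face=up, row=5, pile=4}, since pile = 4, row = 5. Group A: {rank=5, face=up, row=4, pile=7}, since pile = 7, row = 4.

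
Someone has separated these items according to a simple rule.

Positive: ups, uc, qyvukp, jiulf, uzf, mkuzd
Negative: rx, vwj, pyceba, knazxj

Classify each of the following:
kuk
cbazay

'Positive' ⟺ contains 'u'.
kuk: has 'u', fits → Positive.
cbazay: no 'u', lacks this property → Negative.

Positive, Negative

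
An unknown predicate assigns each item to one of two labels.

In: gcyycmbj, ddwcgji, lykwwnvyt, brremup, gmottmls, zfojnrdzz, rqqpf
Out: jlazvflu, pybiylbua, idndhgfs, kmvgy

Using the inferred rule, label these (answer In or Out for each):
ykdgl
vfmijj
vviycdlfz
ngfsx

Looking at the examples, the only property every 'In' case has and every 'Out' case lacks is: has a double letter.
Out: ykdgl, since no doubled letter.
In: vfmijj, since 'jj' doubled.
In: vviycdlfz, since 'vv' doubled.
Out: ngfsx, since no doubled letter.

Out, In, In, Out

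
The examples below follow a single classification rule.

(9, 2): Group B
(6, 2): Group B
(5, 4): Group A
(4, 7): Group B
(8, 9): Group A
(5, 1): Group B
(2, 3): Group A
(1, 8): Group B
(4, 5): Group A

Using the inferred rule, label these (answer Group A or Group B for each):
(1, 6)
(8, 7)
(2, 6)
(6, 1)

The distinguishing property — |first − second| ≤ 1 — holds for all the 'Group A' cases and none of the 'Group B' cases.

Group B, Group A, Group B, Group B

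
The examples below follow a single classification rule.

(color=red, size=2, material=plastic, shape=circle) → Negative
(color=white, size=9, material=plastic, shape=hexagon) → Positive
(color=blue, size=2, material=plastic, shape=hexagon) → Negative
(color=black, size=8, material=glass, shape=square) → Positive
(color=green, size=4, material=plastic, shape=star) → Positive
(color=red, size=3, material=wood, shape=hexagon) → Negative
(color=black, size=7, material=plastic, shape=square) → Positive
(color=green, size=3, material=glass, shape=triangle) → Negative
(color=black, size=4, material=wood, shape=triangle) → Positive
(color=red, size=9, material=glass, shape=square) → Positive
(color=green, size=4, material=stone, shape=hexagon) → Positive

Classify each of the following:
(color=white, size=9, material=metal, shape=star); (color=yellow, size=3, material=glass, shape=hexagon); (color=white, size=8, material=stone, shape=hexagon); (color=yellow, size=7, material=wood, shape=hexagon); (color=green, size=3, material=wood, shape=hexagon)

Positive, Negative, Positive, Positive, Negative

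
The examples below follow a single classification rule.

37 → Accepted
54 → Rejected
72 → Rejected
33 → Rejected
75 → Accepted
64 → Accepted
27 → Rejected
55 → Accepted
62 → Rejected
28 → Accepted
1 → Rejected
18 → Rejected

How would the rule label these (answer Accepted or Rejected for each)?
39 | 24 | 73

Accepted, Rejected, Accepted

A rule that fits every label: digit sum ≥ 10 — true of each 'Accepted' example, false of each 'Rejected' one.
39: Accepted (digit sum 3+9 = 12).
24: Rejected (digit sum 2+4 = 6).
73: Accepted (digit sum 7+3 = 10).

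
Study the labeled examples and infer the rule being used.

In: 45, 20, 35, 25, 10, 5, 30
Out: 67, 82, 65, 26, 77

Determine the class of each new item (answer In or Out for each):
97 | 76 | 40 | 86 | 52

Every 'In' example satisfies: multiple of 5 AND at most 45. None of the 'Out' examples do.
97 → 97 = 5·19 + 2, 97 > 45 → Out. 76 → 76 = 5·15 + 1, 76 > 45 → Out. 40 → 40 = 5·8, 40 ≤ 45 → In. 86 → 86 = 5·17 + 1, 86 > 45 → Out. 52 → 52 = 5·10 + 2, 52 > 45 → Out.

Out, Out, In, Out, Out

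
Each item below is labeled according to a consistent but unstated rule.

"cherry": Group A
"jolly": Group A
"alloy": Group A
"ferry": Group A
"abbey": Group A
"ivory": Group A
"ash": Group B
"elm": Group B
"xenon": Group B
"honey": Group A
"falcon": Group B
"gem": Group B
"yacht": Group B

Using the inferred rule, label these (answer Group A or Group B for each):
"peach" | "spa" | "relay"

Group B, Group B, Group A

Looking at the examples, the only property every 'Group A' case has and every 'Group B' case lacks is: ends with 'y'.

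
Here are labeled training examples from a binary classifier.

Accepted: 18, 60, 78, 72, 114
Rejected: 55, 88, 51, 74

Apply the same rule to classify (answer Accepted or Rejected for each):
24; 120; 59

Accepted, Accepted, Rejected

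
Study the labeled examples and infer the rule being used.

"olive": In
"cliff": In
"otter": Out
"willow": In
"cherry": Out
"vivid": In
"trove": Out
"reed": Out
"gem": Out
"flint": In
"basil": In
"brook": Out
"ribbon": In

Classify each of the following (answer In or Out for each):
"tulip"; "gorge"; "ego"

In, Out, Out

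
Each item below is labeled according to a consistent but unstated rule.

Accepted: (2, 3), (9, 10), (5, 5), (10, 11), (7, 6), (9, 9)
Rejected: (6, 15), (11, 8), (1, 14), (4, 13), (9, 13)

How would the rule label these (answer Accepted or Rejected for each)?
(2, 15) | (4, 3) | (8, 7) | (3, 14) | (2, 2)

'Accepted' ⟺ |first − second| ≤ 1.
(2, 15): Rejected (|2−15| = 13). (4, 3): Accepted (|4−3| = 1). (8, 7): Accepted (|8−7| = 1). (3, 14): Rejected (|3−14| = 11). (2, 2): Accepted (|2−2| = 0).

Rejected, Accepted, Accepted, Rejected, Accepted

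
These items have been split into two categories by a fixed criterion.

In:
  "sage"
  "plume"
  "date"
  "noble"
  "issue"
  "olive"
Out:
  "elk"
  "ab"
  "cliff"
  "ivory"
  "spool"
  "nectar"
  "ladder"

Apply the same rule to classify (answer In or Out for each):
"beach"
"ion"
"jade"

Out, Out, In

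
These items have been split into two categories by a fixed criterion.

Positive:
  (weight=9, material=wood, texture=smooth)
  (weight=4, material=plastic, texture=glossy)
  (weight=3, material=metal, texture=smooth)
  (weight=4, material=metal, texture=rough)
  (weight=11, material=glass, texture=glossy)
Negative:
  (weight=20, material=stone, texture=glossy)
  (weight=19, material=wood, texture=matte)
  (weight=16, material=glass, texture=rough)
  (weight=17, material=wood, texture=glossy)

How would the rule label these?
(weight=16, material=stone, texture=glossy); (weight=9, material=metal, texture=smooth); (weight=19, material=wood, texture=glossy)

Negative, Positive, Negative

Rule: weight ≤ 11. This holds for each 'Positive' example and fails for each 'Negative' one.
(weight=16, material=stone, texture=glossy) — weight = 16, hence Negative. (weight=9, material=metal, texture=smooth) — weight = 9, hence Positive. (weight=19, material=wood, texture=glossy) — weight = 19, hence Negative.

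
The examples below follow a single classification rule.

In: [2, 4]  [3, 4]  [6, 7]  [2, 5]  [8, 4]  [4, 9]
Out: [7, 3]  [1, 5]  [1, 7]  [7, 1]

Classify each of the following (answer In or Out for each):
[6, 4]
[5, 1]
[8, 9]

Comparing the two groups points to one rule — product is even.
[6, 4]: 6·4 = 24, has this property → In.
[5, 1]: 5·1 = 5, does not satisfy this → Out.
[8, 9]: 8·9 = 72, has this property → In.

In, Out, In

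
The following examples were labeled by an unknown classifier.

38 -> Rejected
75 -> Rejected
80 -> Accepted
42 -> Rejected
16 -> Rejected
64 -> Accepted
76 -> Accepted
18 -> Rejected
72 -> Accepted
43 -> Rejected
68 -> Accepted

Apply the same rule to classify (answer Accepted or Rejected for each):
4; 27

Rejected, Rejected

Every 'Accepted' example satisfies: even AND at least 43. None of the 'Rejected' examples do.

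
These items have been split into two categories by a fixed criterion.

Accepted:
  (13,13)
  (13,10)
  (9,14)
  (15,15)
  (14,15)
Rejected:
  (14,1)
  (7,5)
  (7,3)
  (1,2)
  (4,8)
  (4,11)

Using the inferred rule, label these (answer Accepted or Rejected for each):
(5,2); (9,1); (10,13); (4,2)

A rule that fits every label: sum ≥ 23 — true of each 'Accepted' example, false of each 'Rejected' one.
(5,2): 5+2 = 7 — does not pass, so Rejected. (9,1): 9+1 = 10 — does not pass, so Rejected. (10,13): 10+13 = 23 — passes, so Accepted. (4,2): 4+2 = 6 — does not pass, so Rejected.

Rejected, Rejected, Accepted, Rejected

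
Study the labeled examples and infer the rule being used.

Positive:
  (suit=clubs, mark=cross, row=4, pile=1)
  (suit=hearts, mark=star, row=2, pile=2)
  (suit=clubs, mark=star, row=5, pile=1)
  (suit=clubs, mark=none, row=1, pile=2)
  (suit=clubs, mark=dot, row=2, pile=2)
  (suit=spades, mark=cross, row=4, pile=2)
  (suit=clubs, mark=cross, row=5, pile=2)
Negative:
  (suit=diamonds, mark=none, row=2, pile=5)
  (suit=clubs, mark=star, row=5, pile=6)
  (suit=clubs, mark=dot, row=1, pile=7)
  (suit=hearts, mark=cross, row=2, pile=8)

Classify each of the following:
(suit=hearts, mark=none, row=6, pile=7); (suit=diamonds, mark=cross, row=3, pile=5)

Negative, Negative

All 'Positive' examples share one property — pile ≤ 2 — and every 'Negative' example lacks it.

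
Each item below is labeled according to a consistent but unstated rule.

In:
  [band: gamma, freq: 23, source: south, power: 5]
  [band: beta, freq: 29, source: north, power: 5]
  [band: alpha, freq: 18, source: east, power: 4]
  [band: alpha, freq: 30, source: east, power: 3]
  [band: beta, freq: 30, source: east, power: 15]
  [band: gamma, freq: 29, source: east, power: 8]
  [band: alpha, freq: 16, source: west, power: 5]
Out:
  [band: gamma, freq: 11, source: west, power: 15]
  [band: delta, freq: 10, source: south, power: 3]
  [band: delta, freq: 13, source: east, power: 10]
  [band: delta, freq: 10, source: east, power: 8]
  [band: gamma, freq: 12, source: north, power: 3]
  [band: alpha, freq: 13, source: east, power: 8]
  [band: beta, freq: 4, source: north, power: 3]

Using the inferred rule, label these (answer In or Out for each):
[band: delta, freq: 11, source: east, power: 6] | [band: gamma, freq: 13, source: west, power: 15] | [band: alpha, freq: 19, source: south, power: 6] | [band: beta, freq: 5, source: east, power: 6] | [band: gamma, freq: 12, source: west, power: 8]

Out, Out, In, Out, Out

A rule that fits every label: freq ≥ 16 — true of each 'In' example, false of each 'Out' one.
[band: delta, freq: 11, source: east, power: 6]: freq = 11, lacks this property → Out.
[band: gamma, freq: 13, source: west, power: 15]: freq = 13, lacks this property → Out.
[band: alpha, freq: 19, source: south, power: 6]: freq = 19, checks out → In.
[band: beta, freq: 5, source: east, power: 6]: freq = 5, lacks this property → Out.
[band: gamma, freq: 12, source: west, power: 8]: freq = 12, lacks this property → Out.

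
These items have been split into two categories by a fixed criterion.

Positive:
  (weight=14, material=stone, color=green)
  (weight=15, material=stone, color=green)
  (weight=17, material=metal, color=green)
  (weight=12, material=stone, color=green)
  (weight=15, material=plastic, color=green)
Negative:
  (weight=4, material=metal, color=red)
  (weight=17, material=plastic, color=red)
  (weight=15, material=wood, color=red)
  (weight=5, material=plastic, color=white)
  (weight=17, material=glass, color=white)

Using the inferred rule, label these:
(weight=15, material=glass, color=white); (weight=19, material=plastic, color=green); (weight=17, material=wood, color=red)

Negative, Positive, Negative

The pattern is that an item is 'Positive' exactly when: color is green.
Negative: (weight=15, material=glass, color=white), since color is white. Positive: (weight=19, material=plastic, color=green), since color is green. Negative: (weight=17, material=wood, color=red), since color is red.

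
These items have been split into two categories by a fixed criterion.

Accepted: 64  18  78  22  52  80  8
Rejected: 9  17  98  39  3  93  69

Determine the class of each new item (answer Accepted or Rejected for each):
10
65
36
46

The classifier is using: even AND at most 80.
10 → 10 is even, 10 ≤ 80 → Accepted. 65 → 65 is odd, 65 ≤ 80 → Rejected. 36 → 36 is even, 36 ≤ 80 → Accepted. 46 → 46 is even, 46 ≤ 80 → Accepted.

Accepted, Rejected, Accepted, Accepted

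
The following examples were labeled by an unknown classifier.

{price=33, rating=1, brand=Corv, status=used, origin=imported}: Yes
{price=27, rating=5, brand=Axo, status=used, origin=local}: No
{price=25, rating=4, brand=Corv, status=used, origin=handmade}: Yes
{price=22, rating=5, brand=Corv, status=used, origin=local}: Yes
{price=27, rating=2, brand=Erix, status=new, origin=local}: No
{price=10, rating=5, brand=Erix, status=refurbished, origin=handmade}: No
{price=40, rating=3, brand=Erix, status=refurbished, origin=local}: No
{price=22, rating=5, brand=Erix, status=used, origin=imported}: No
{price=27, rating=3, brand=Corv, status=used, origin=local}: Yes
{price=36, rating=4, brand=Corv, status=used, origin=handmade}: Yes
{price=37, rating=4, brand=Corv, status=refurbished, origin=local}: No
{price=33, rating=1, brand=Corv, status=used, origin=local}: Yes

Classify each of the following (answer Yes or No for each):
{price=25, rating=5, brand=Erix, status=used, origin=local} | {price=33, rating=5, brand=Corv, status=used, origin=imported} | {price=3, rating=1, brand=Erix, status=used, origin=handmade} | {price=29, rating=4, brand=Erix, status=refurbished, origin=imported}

A rule that fits every label: status is used AND brand is Corv — true of each 'Yes' example, false of each 'No' one.

No, Yes, No, No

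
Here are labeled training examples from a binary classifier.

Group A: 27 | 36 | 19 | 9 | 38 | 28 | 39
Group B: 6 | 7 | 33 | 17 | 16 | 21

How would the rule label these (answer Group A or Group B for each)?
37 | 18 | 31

Group A, Group A, Group B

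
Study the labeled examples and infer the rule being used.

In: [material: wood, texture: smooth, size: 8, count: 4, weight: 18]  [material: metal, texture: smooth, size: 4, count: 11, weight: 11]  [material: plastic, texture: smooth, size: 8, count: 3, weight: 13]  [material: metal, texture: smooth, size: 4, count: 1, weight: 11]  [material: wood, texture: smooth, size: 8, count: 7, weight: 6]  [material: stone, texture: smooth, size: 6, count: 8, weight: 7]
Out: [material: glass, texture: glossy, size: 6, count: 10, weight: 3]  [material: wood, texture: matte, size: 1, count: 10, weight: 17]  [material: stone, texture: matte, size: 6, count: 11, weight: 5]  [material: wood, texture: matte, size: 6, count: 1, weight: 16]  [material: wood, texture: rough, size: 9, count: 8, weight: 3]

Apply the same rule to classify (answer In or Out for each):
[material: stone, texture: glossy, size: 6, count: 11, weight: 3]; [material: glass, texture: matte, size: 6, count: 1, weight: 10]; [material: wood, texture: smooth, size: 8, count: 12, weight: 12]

All 'In' examples share one property — texture is smooth — and every 'Out' example lacks it.
[material: stone, texture: glossy, size: 6, count: 11, weight: 3]: Out (texture is glossy).
[material: glass, texture: matte, size: 6, count: 1, weight: 10]: Out (texture is matte).
[material: wood, texture: smooth, size: 8, count: 12, weight: 12]: In (texture is smooth).

Out, Out, In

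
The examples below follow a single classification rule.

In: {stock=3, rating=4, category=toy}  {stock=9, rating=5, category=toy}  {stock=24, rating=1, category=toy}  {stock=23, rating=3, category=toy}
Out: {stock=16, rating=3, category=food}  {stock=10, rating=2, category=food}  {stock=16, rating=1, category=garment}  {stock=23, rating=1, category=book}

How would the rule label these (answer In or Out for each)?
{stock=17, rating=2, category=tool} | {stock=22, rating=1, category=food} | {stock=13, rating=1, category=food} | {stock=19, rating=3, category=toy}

'In' ⟺ category is toy.

Out, Out, Out, In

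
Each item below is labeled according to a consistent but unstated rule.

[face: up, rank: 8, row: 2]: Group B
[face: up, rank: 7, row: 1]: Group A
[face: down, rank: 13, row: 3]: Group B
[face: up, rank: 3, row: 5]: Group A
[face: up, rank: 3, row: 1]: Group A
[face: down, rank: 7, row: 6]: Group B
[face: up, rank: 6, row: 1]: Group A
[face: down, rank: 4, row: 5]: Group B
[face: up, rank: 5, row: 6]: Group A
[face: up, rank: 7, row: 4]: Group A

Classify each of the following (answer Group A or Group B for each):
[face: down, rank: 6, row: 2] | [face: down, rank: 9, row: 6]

Rule: face is up AND rank ≤ 7. This holds for each 'Group A' example and fails for each 'Group B' one.
Group B: [face: down, rank: 6, row: 2], since face is down, rank = 6.
Group B: [face: down, rank: 9, row: 6], since face is down, rank = 9.

Group B, Group B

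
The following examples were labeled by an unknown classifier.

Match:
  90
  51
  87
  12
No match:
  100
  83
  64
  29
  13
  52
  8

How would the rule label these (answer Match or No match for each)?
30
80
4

Match, No match, No match

The simplest hypothesis consistent with all the labels is: multiple of 3.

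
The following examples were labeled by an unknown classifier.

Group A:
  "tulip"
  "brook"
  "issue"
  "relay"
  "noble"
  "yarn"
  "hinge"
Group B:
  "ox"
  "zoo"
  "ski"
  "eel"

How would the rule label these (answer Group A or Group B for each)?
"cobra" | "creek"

All 'Group A' examples share one property — length ≥ 4 — and every 'Group B' example lacks it.
"cobra": length 5, has this property → Group A. "creek": length 5, has this property → Group A.

Group A, Group A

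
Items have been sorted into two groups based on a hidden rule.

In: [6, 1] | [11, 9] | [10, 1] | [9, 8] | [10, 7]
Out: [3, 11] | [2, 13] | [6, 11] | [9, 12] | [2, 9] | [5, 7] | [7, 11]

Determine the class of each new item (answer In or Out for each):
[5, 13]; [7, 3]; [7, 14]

The distinguishing property — first > second — holds for all the 'In' cases and none of the 'Out' cases.
[5, 13] — 5 < 13, hence Out. [7, 3] — 7 > 3, hence In. [7, 14] — 7 < 14, hence Out.

Out, In, Out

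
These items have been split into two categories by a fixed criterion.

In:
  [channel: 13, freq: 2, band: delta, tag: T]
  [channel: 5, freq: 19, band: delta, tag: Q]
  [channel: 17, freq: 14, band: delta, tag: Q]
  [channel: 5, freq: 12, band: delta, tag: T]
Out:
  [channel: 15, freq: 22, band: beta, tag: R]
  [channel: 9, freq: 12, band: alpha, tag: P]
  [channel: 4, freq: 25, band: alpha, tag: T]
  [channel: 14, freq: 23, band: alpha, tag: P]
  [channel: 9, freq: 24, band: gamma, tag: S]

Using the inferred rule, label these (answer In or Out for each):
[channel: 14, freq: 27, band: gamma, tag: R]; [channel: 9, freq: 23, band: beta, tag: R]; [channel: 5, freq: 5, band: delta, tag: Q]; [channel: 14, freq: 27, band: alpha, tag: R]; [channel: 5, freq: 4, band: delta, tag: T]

The rule appears to be: band is delta.
[channel: 14, freq: 27, band: gamma, tag: R] — band is gamma, hence Out. [channel: 9, freq: 23, band: beta, tag: R] — band is beta, hence Out. [channel: 5, freq: 5, band: delta, tag: Q] — band is delta, hence In. [channel: 14, freq: 27, band: alpha, tag: R] — band is alpha, hence Out. [channel: 5, freq: 4, band: delta, tag: T] — band is delta, hence In.

Out, Out, In, Out, In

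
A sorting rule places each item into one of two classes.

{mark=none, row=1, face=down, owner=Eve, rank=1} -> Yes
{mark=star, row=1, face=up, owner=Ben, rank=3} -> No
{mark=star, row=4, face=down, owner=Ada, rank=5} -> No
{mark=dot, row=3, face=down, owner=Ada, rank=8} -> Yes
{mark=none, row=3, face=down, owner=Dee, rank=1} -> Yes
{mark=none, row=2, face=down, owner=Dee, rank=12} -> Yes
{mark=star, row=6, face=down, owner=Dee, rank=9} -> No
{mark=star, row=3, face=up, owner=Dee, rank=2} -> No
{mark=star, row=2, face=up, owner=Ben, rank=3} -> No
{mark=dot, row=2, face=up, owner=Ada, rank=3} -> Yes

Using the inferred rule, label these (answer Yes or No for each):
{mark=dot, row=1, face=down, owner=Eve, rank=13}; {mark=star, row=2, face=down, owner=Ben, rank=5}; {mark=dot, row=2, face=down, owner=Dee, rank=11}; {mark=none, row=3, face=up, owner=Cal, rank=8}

Yes, No, Yes, Yes

Checking candidate rules against both groups, what survives is: mark is not star.
{mark=dot, row=1, face=down, owner=Eve, rank=13}: mark is dot, matches → Yes.
{mark=star, row=2, face=down, owner=Ben, rank=5}: mark is star, fails the rule → No.
{mark=dot, row=2, face=down, owner=Dee, rank=11}: mark is dot, matches → Yes.
{mark=none, row=3, face=up, owner=Cal, rank=8}: mark is none, matches → Yes.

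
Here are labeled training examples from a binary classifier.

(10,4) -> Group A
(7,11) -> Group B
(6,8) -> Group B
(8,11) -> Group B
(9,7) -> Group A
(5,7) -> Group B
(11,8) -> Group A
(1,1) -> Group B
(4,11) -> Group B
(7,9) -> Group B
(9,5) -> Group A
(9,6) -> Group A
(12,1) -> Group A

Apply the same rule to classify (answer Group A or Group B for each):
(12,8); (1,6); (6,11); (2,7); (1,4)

Group A, Group B, Group B, Group B, Group B

The rule appears to be: first > second.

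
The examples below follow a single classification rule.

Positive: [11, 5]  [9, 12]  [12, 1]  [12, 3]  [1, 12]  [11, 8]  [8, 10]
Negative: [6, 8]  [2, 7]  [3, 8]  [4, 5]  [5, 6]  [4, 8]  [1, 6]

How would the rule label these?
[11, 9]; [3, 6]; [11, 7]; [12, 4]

Positive, Negative, Positive, Positive

A rule that fits every label: max ≥ 9 — true of each 'Positive' example, false of each 'Negative' one.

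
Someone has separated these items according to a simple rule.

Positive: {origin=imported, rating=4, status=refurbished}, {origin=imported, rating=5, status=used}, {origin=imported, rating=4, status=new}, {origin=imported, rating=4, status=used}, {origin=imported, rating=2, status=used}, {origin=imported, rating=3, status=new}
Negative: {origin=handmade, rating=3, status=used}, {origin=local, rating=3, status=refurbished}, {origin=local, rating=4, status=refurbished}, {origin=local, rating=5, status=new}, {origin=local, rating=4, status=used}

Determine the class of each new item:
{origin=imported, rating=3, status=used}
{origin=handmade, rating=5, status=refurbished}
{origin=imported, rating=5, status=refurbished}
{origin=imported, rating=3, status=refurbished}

All 'Positive' examples share one property — origin is imported — and every 'Negative' example lacks it.

Positive, Negative, Positive, Positive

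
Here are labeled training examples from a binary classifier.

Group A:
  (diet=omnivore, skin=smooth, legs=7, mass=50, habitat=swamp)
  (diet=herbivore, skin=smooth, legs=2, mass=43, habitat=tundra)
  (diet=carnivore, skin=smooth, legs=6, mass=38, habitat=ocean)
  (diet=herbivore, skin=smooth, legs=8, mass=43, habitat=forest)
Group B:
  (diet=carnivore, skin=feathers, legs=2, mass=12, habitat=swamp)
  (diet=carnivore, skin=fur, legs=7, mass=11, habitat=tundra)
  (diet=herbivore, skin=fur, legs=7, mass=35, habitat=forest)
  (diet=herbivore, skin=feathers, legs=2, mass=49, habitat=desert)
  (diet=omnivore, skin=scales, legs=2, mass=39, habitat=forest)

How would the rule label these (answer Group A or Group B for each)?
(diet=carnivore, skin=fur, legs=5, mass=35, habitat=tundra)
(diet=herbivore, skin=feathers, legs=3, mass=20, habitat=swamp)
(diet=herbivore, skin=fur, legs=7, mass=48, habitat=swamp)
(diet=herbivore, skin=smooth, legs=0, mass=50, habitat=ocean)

Looking at the examples, the only property every 'Group A' case has and every 'Group B' case lacks is: skin is smooth.
(diet=carnivore, skin=fur, legs=5, mass=35, habitat=tundra): skin is fur, doesn't match → Group B.
(diet=herbivore, skin=feathers, legs=3, mass=20, habitat=swamp): skin is feathers, doesn't match → Group B.
(diet=herbivore, skin=fur, legs=7, mass=48, habitat=swamp): skin is fur, doesn't match → Group B.
(diet=herbivore, skin=smooth, legs=0, mass=50, habitat=ocean): skin is smooth, matches → Group A.

Group B, Group B, Group B, Group A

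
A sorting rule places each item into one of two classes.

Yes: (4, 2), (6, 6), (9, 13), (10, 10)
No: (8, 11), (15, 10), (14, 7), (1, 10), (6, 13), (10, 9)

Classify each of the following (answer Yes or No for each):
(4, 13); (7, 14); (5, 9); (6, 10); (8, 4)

The classifier is using: sum is even.

No, No, Yes, Yes, Yes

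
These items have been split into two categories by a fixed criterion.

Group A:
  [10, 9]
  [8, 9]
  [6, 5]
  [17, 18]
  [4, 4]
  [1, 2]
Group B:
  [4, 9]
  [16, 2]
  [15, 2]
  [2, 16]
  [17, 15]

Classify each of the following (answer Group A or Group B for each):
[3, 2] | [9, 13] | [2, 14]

Group A, Group B, Group B

The distinguishing property — |first − second| ≤ 1 — holds for all the 'Group A' cases and none of the 'Group B' cases.
[3, 2]: |3−2| = 1, meets the rule → Group A. [9, 13]: |9−13| = 4, doesn't match → Group B. [2, 14]: |2−14| = 12, doesn't match → Group B.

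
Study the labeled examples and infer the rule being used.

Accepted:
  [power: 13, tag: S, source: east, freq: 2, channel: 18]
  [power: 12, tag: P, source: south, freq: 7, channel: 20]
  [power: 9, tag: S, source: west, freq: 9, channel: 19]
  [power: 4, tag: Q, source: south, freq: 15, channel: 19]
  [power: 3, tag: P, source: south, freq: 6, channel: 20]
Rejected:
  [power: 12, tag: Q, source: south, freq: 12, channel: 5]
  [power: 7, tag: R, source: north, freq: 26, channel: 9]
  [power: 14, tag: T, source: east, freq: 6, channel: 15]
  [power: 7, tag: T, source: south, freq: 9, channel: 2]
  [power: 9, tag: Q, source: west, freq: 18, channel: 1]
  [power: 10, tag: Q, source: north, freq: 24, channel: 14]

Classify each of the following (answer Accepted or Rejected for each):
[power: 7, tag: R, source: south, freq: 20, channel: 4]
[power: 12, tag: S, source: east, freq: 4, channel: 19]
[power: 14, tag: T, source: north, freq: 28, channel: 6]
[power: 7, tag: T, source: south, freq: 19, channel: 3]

The rule appears to be: channel ≥ 18.
[power: 7, tag: R, source: south, freq: 20, channel: 4]: channel = 4 — doesn't qualify, so Rejected.
[power: 12, tag: S, source: east, freq: 4, channel: 19]: channel = 19 — meets the rule, so Accepted.
[power: 14, tag: T, source: north, freq: 28, channel: 6]: channel = 6 — doesn't qualify, so Rejected.
[power: 7, tag: T, source: south, freq: 19, channel: 3]: channel = 3 — doesn't qualify, so Rejected.

Rejected, Accepted, Rejected, Rejected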